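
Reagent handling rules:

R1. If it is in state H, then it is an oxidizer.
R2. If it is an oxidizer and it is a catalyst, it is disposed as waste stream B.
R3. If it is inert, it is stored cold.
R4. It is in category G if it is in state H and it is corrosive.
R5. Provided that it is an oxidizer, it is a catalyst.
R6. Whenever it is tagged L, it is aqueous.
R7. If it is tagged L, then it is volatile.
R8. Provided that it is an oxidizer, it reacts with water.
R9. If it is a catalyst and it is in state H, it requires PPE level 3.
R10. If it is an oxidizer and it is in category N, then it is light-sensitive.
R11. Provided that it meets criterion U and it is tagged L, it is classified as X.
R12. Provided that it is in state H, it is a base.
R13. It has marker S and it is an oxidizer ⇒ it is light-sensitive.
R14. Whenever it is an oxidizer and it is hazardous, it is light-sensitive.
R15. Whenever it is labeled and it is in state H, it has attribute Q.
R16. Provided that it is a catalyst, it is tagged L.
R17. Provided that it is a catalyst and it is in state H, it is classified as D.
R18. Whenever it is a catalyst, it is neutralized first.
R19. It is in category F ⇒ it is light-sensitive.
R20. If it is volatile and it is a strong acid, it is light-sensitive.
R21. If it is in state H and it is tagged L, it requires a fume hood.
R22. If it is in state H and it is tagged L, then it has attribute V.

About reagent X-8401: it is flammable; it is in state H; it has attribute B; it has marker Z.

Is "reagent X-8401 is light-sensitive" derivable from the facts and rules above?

Forward chaining from the given facts derives: is an oxidizer, is a catalyst, reacts with water, requires PPE level 3, is a base, is tagged L, is classified as D, is neutralized first, requires a fume hood, has attribute V, is disposed as waste stream B, is aqueous, is volatile.
Rules concluding "it is light-sensitive": R10 needs "it is in category N"; R13 needs "it has marker S"; R14 needs "it is hazardous"; R19 needs "it is in category F"; R20 needs "it is a strong acid" — none of these are established.

No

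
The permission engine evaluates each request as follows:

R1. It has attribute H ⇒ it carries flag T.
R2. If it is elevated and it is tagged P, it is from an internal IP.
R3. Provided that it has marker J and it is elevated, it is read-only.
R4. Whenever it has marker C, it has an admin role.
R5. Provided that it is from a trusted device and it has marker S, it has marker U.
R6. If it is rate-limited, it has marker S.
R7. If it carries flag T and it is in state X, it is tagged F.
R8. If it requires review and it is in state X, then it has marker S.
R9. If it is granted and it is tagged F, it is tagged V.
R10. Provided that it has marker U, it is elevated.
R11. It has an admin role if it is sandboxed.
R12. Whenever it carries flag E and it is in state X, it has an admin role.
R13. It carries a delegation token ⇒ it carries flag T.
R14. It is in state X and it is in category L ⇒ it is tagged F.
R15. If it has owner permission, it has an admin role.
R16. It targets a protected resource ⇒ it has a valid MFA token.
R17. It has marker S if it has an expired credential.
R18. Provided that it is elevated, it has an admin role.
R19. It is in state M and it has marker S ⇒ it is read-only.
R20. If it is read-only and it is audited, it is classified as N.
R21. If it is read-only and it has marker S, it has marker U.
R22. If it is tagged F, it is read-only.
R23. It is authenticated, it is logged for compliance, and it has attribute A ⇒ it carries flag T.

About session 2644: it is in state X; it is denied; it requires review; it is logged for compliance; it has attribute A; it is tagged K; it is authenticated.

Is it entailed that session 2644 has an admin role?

Yes

By R8 (it requires review, it is in state X): it has marker S.
By R23 (it is authenticated, it is logged for compliance, it has attribute A): it carries flag T.
By R7 (it carries flag T, it is in state X): it is tagged F.
By R22 (it is tagged F): it is read-only.
By R21 (it is read-only, it has marker S): it has marker U.
By R10 (it has marker U): it is elevated.
By R18 (it is elevated): it has an admin role.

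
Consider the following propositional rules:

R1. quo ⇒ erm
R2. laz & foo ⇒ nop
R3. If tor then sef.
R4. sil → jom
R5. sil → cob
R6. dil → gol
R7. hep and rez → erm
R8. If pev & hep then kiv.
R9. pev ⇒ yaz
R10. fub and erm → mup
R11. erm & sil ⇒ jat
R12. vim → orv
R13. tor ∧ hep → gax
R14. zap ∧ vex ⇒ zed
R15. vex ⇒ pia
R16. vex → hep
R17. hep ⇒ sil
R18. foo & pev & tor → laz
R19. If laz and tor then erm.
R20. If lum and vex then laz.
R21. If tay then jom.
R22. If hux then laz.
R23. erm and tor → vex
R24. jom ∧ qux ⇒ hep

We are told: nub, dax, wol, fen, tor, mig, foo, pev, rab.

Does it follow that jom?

Yes

laz  (by R18: foo, pev, tor)
erm  (by R19: laz, tor)
vex  (by R23: erm, tor)
hep  (by R16: vex)
sil  (by R17: hep)
jom  (by R4: sil)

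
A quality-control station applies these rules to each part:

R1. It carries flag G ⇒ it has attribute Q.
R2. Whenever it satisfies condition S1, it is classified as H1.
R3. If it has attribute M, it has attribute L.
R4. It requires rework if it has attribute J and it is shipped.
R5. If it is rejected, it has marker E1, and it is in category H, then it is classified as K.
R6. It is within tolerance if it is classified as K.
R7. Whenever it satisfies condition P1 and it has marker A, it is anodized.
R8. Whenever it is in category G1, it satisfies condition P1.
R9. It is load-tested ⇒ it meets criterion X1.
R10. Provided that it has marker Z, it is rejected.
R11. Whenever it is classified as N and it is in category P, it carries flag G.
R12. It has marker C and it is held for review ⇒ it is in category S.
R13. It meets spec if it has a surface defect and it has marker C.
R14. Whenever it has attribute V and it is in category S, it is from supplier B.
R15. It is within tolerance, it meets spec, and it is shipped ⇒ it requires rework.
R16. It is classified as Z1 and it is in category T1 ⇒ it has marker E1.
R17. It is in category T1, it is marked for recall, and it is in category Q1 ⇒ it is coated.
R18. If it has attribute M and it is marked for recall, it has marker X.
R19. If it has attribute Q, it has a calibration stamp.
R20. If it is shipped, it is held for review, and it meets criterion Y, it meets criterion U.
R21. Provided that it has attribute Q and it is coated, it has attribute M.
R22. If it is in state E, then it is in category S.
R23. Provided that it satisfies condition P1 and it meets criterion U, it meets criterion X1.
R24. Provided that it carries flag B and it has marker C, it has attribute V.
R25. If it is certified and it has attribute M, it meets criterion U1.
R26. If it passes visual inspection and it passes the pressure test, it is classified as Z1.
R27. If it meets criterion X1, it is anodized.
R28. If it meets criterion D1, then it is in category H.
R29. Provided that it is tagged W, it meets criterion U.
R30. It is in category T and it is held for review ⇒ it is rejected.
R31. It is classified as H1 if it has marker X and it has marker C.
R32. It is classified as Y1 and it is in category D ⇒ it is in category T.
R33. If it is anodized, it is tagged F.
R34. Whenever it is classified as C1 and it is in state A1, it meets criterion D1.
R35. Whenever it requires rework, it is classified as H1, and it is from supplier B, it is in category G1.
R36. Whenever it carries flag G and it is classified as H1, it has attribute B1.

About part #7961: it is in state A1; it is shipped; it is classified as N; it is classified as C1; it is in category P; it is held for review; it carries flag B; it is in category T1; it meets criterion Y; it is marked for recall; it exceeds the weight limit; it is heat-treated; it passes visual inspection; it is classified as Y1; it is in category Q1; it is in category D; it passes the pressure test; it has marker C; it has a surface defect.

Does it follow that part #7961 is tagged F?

Yes

By R11 (it is classified as N, it is in category P): it carries flag G.
By R12 (it has marker C, it is held for review): it is in category S.
By R13 (it has a surface defect, it has marker C): it meets spec.
By R17 (it is in category T1, it is marked for recall, it is in category Q1): it is coated.
By R20 (it is shipped, it is held for review, it meets criterion Y): it meets criterion U.
By R24 (it carries flag B, it has marker C): it has attribute V.
By R26 (it passes visual inspection, it passes the pressure test): it is classified as Z1.
By R32 (it is classified as Y1, it is in category D): it is in category T.
By R34 (it is classified as C1, it is in state A1): it meets criterion D1.
By R1 (it carries flag G): it has attribute Q.
By R14 (it has attribute V, it is in category S): it is from supplier B.
By R16 (it is classified as Z1, it is in category T1): it has marker E1.
By R21 (it has attribute Q, it is coated): it has attribute M.
By R28 (it meets criterion D1): it is in category H.
By R30 (it is in category T, it is held for review): it is rejected.
By R5 (it is rejected, it has marker E1, it is in category H): it is classified as K.
By R6 (it is classified as K): it is within tolerance.
By R15 (it is within tolerance, it meets spec, it is shipped): it requires rework.
By R18 (it has attribute M, it is marked for recall): it has marker X.
By R31 (it has marker X, it has marker C): it is classified as H1.
By R35 (it requires rework, it is classified as H1, it is from supplier B): it is in category G1.
By R8 (it is in category G1): it satisfies condition P1.
By R23 (it satisfies condition P1, it meets criterion U): it meets criterion X1.
By R27 (it meets criterion X1): it is anodized.
By R33 (it is anodized): it is tagged F.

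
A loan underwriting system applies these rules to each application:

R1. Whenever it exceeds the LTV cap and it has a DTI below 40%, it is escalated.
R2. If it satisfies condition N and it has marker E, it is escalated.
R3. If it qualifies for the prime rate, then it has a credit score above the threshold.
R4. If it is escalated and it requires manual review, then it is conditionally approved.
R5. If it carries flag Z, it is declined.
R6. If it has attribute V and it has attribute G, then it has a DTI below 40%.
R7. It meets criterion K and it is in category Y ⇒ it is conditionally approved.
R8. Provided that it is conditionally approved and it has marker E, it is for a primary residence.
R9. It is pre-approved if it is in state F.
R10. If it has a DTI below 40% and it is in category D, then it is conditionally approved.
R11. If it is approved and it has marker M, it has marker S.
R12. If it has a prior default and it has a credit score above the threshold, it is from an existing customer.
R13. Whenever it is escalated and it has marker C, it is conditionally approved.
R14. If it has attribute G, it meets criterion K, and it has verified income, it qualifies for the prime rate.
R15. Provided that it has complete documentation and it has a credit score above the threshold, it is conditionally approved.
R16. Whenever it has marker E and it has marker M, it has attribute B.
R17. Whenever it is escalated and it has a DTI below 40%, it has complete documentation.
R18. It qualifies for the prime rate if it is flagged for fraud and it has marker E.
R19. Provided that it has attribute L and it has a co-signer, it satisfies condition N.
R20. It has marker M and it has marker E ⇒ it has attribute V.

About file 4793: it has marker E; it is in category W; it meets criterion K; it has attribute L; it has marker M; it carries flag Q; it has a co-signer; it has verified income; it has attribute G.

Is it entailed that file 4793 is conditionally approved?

By R14 (it has attribute G, it meets criterion K, it has verified income): it qualifies for the prime rate.
By R19 (it has attribute L, it has a co-signer): it satisfies condition N.
By R20 (it has marker M, it has marker E): it has attribute V.
By R2 (it satisfies condition N, it has marker E): it is escalated.
By R3 (it qualifies for the prime rate): it has a credit score above the threshold.
By R6 (it has attribute V, it has attribute G): it has a DTI below 40%.
By R17 (it is escalated, it has a DTI below 40%): it has complete documentation.
By R15 (it has complete documentation, it has a credit score above the threshold): it is conditionally approved.

Yes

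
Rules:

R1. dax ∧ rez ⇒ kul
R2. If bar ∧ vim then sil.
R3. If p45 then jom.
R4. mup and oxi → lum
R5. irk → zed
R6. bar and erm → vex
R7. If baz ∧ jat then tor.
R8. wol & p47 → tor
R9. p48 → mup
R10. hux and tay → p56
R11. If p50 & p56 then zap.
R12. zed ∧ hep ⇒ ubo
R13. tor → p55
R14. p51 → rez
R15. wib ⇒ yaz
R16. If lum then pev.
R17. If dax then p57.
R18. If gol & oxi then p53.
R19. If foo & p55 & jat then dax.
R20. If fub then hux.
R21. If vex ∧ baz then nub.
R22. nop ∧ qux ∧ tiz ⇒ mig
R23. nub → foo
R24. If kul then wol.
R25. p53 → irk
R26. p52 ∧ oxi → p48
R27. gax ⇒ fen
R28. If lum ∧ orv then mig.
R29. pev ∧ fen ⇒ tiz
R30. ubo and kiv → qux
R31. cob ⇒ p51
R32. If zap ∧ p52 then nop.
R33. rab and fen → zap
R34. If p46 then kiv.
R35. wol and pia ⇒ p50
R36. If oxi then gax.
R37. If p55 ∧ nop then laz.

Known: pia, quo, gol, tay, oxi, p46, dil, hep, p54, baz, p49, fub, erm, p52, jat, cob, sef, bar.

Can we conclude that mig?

vex  (by R6: bar, erm)
tor  (by R7: baz, jat)
p55  (by R13: tor)
p53  (by R18: gol, oxi)
hux  (by R20: fub)
nub  (by R21: vex, baz)
foo  (by R23: nub)
irk  (by R25: p53)
p48  (by R26: p52, oxi)
p51  (by R31: cob)
kiv  (by R34: p46)
gax  (by R36: oxi)
zed  (by R5: irk)
mup  (by R9: p48)
p56  (by R10: hux, tay)
ubo  (by R12: zed, hep)
rez  (by R14: p51)
dax  (by R19: foo, p55, jat)
fen  (by R27: gax)
qux  (by R30: ubo, kiv)
kul  (by R1: dax, rez)
lum  (by R4: mup, oxi)
pev  (by R16: lum)
wol  (by R24: kul)
tiz  (by R29: pev, fen)
p50  (by R35: wol, pia)
zap  (by R11: p50, p56)
nop  (by R32: zap, p52)
mig  (by R22: nop, qux, tiz)

Yes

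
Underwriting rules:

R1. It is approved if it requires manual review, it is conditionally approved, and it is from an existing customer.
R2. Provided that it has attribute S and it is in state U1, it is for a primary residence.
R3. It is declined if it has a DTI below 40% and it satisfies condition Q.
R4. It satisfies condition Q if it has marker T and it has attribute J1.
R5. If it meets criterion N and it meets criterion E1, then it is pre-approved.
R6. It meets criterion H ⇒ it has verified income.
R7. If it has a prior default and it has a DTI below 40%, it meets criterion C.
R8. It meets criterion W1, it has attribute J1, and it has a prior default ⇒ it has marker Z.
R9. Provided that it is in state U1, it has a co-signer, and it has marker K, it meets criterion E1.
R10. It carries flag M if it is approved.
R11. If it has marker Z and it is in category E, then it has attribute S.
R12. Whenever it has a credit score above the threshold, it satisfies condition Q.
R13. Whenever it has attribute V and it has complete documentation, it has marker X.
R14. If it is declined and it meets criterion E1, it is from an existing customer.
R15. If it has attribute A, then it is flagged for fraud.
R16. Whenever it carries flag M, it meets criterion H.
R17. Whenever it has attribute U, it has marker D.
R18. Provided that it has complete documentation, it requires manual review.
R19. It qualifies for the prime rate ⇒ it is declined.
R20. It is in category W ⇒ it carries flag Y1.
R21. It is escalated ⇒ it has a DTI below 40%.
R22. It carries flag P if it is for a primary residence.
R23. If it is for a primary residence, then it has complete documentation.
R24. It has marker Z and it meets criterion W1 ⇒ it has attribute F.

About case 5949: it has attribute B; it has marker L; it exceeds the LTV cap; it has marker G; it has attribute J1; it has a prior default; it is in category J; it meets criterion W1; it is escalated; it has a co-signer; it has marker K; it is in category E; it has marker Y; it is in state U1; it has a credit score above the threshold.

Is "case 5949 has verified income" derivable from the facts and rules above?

Forward chaining from the given facts derives: has marker Z, meets criterion E1, has attribute S, satisfies condition Q, has a DTI below 40%, has attribute F, is for a primary residence, is declined, meets criterion C, is from an existing customer, carries flag P, has complete documentation, requires manual review.
The only rule concluding "it has verified income" is R6, which needs "it meets criterion H"; that is never established.

No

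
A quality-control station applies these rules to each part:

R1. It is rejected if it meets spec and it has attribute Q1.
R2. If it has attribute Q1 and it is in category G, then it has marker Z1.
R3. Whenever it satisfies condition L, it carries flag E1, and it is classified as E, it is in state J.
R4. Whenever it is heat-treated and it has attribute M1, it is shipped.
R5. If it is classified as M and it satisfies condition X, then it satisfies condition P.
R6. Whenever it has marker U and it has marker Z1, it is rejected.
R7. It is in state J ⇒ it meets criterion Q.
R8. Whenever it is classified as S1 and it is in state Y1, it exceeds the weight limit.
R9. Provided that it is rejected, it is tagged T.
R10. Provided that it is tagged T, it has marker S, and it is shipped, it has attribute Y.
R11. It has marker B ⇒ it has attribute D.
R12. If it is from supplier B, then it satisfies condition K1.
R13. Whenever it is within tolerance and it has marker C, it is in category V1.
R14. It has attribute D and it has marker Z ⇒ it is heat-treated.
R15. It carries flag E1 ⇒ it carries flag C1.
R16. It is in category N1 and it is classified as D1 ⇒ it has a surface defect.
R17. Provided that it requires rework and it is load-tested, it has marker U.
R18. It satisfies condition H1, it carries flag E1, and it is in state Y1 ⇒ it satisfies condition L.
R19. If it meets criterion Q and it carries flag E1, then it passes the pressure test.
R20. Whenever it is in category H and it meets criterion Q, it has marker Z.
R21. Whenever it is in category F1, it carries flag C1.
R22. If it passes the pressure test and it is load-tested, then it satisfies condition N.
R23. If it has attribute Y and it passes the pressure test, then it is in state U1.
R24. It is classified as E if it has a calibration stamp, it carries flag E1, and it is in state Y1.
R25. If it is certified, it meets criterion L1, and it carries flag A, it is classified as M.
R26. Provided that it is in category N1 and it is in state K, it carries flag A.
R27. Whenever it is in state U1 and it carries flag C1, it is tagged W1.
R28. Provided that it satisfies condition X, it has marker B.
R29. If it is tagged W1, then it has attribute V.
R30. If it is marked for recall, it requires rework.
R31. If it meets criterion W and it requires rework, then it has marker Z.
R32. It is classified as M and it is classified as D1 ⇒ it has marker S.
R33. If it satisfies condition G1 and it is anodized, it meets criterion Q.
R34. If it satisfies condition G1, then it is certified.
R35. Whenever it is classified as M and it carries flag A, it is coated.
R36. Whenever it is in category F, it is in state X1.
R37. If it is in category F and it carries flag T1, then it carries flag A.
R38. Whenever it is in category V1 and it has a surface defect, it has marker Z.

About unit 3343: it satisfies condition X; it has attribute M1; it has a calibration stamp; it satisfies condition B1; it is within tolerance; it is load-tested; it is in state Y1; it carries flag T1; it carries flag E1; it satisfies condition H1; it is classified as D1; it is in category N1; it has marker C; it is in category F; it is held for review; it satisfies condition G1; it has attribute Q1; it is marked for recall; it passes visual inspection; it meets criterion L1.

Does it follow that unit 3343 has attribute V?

Forward chaining from the given facts derives: is in category V1, carries flag C1, has a surface defect, satisfies condition L, is classified as E, has marker B, requires rework, is certified, is in state X1, carries flag A, has marker Z, is in state J, meets criterion Q, has attribute D, is heat-treated, has marker U, passes the pressure test, satisfies condition N, is classified as M, has marker S, is coated, is shipped, satisfies condition P.
The only rule concluding "it has attribute V" is R29, which needs "it is tagged W1"; that is never established.

No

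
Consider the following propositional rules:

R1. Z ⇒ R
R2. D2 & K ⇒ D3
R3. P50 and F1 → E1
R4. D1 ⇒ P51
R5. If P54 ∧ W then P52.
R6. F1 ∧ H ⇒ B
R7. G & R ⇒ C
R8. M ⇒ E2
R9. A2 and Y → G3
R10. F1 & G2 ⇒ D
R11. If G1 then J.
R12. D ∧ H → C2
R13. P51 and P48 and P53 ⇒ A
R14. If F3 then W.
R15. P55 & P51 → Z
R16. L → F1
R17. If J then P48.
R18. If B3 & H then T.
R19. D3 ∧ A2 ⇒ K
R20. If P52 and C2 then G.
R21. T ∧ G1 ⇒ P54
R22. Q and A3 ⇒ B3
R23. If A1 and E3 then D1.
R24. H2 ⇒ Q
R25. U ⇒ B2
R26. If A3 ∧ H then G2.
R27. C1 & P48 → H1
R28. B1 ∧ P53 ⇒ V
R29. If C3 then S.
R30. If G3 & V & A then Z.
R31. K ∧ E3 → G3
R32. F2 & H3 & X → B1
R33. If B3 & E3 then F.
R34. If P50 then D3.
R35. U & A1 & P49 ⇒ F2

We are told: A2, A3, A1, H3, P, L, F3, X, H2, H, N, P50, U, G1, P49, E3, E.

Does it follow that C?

Forward chaining from the given facts derives: J, W, F1, P48, D1, Q, B2, G2, D3, F2, E1, P51, B, D, C2, K, B3, G3, B1, F, T, P54, P52, G.
The only rule concluding C is R7, which needs R; that is never established.

No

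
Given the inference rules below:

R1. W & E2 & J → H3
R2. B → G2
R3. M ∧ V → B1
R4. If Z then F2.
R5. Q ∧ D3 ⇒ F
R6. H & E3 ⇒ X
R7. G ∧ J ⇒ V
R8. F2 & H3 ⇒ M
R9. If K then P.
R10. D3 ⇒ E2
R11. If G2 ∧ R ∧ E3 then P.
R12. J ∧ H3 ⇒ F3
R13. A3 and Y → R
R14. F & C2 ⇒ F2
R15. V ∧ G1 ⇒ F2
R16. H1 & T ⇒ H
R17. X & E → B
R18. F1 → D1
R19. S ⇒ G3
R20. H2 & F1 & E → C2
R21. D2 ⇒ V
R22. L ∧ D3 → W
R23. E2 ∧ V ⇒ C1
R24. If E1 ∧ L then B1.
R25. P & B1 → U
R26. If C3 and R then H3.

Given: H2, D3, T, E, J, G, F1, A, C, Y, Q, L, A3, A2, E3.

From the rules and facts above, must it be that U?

No

Forward chaining from the given facts derives: F, V, E2, R, D1, C2, W, C1, H3, F3, F2, M, B1.
The only rule concluding U is R25, which needs P; that is never established.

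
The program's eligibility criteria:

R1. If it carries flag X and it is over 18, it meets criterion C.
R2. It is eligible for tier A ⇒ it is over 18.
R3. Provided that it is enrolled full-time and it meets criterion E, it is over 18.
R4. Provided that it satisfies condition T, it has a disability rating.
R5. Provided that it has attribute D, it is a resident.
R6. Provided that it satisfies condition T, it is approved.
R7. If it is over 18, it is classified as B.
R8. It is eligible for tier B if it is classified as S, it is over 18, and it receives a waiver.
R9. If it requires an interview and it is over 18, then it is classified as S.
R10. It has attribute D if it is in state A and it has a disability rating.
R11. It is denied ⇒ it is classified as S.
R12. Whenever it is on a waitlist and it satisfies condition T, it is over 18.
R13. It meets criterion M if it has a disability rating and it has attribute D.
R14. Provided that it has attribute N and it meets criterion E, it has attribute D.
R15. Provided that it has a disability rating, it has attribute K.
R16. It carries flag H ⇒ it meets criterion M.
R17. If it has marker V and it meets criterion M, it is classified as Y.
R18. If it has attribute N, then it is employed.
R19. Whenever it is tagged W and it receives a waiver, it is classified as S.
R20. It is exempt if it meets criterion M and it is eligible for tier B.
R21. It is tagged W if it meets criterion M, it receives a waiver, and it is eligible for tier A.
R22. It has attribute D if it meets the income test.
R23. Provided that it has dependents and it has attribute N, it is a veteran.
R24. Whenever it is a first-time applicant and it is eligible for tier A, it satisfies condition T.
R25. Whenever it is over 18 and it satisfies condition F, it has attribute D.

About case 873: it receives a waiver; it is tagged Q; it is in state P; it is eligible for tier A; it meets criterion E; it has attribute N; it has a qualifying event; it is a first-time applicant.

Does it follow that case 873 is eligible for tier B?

Yes

By R2 (it is eligible for tier A): it is over 18.
By R14 (it has attribute N, it meets criterion E): it has attribute D.
By R24 (it is a first-time applicant, it is eligible for tier A): it satisfies condition T.
By R4 (it satisfies condition T): it has a disability rating.
By R13 (it has a disability rating, it has attribute D): it meets criterion M.
By R21 (it meets criterion M, it receives a waiver, it is eligible for tier A): it is tagged W.
By R19 (it is tagged W, it receives a waiver): it is classified as S.
By R8 (it is classified as S, it is over 18, it receives a waiver): it is eligible for tier B.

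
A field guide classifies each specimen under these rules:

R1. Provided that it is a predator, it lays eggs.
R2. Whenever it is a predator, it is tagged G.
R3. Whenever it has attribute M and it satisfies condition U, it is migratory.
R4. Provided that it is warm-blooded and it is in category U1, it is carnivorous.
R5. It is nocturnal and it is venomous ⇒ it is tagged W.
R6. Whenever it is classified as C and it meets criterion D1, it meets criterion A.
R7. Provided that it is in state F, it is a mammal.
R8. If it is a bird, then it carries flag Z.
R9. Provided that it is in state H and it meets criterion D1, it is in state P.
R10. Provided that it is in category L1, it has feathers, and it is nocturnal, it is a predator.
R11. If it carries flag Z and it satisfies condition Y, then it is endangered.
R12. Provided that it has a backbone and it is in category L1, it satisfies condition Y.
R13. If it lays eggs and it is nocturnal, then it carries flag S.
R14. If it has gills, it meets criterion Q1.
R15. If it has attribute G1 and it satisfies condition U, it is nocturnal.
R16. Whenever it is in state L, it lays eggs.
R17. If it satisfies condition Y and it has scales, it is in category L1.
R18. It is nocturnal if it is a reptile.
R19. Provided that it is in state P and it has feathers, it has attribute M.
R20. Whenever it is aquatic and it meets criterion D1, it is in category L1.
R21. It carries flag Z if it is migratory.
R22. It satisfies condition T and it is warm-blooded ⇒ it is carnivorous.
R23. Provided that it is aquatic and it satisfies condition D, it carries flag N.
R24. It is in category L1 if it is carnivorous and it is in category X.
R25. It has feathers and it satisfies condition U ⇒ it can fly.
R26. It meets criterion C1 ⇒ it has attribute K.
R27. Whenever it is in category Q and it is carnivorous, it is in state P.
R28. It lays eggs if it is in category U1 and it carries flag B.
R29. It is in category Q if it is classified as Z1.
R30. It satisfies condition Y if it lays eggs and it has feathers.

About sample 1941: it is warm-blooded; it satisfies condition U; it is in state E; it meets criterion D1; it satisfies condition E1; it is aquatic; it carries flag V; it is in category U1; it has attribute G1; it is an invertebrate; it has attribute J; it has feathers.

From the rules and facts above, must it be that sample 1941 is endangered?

No

Forward chaining from the given facts derives: is carnivorous, is nocturnal, is in category L1, can fly, is a predator, lays eggs, is tagged G, carries flag S, satisfies condition Y.
The only rule concluding "it is endangered" is R11, which needs "it carries flag Z"; that is never established.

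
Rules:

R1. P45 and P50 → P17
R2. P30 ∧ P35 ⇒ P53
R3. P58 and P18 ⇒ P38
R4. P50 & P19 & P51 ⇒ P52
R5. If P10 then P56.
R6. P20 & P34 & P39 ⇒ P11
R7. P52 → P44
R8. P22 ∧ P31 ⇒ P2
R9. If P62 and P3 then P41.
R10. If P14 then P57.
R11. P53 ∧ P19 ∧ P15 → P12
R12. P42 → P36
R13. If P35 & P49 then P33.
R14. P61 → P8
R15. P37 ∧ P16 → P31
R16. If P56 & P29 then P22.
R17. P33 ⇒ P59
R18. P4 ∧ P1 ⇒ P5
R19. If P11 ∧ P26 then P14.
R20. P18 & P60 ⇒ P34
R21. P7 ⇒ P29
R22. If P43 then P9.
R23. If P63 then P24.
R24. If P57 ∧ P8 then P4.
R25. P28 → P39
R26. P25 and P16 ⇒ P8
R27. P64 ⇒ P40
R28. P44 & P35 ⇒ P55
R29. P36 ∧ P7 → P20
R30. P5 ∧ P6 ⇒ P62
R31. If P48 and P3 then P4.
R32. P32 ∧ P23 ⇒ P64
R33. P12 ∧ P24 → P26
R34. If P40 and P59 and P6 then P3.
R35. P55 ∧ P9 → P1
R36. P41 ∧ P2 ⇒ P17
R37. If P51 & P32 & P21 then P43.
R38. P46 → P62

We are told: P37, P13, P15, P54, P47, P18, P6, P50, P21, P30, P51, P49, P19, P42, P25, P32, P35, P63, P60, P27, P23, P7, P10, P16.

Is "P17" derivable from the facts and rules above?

No

Forward chaining from the given facts derives: P53, P52, P56, P44, P12, P36, P33, P31, P59, P34, P29, P24, P8, P55, P20, P64, P26, P43, P22, P9, P40, P3, P1, P2.
Rules concluding P17: R1 needs P45; R36 needs P41 — none of these are established.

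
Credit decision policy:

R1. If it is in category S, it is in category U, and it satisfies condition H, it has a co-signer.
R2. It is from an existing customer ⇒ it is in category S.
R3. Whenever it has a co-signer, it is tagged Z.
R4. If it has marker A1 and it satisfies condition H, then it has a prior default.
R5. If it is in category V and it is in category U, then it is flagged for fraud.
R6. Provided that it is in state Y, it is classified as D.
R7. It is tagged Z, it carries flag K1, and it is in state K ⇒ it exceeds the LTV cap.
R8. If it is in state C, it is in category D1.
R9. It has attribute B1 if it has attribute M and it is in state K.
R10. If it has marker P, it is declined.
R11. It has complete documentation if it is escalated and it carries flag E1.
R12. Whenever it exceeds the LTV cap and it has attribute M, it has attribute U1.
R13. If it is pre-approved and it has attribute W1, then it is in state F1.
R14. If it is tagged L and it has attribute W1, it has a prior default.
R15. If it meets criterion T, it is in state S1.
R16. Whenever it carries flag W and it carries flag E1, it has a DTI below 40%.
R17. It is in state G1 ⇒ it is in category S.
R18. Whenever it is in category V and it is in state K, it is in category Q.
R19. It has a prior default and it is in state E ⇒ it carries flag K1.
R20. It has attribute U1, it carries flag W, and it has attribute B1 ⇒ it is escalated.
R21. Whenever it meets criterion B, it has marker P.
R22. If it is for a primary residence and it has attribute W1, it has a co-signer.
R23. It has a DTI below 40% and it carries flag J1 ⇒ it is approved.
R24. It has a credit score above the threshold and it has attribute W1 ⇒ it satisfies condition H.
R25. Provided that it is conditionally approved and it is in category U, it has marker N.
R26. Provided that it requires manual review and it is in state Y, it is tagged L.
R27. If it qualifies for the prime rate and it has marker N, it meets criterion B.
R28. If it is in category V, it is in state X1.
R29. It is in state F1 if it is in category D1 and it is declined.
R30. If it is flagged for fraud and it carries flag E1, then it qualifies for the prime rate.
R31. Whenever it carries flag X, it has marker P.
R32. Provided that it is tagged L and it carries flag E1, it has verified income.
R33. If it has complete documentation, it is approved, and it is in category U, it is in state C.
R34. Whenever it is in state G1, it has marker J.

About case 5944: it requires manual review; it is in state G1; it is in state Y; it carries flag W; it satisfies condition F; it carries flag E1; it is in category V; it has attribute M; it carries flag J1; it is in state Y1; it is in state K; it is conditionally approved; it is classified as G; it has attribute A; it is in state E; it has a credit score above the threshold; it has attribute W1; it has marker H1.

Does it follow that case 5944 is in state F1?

No

Forward chaining from the given facts derives: is classified as D, has attribute B1, has a DTI below 40%, is in category S, is in category Q, is approved, satisfies condition H, is tagged L, is in state X1, has verified income, has marker J, has a prior default, carries flag K1.
Rules concluding "it is in state F1": R13 needs "it is pre-approved"; R29 needs "it is in category D1" — none of these are established.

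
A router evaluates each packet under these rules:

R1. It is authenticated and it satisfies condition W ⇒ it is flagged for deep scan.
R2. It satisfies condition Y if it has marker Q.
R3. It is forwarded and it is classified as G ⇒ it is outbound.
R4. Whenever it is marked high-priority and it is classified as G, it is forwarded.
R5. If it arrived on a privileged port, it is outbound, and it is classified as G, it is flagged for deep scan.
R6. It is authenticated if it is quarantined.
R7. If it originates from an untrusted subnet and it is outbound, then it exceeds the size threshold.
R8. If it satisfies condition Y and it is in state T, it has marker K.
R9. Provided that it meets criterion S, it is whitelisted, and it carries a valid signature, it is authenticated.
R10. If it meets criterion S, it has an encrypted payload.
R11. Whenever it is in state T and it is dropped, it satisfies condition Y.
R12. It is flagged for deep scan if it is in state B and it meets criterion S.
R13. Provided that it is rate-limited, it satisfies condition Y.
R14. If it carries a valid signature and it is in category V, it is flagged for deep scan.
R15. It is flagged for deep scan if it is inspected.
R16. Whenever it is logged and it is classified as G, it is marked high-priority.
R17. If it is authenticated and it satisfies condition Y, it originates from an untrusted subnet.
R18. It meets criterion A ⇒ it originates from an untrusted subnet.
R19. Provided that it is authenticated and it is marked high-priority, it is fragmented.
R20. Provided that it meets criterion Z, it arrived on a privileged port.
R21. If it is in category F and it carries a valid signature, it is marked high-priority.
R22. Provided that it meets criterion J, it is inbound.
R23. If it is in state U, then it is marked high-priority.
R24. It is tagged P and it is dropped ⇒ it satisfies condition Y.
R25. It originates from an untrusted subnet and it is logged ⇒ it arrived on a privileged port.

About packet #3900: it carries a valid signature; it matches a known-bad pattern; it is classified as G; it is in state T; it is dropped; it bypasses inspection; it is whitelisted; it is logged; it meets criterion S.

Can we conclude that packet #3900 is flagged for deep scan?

Yes

By R9 (it meets criterion S, it is whitelisted, it carries a valid signature): it is authenticated.
By R11 (it is in state T, it is dropped): it satisfies condition Y.
By R16 (it is logged, it is classified as G): it is marked high-priority.
By R17 (it is authenticated, it satisfies condition Y): it originates from an untrusted subnet.
By R25 (it originates from an untrusted subnet, it is logged): it arrived on a privileged port.
By R4 (it is marked high-priority, it is classified as G): it is forwarded.
By R3 (it is forwarded, it is classified as G): it is outbound.
By R5 (it arrived on a privileged port, it is outbound, it is classified as G): it is flagged for deep scan.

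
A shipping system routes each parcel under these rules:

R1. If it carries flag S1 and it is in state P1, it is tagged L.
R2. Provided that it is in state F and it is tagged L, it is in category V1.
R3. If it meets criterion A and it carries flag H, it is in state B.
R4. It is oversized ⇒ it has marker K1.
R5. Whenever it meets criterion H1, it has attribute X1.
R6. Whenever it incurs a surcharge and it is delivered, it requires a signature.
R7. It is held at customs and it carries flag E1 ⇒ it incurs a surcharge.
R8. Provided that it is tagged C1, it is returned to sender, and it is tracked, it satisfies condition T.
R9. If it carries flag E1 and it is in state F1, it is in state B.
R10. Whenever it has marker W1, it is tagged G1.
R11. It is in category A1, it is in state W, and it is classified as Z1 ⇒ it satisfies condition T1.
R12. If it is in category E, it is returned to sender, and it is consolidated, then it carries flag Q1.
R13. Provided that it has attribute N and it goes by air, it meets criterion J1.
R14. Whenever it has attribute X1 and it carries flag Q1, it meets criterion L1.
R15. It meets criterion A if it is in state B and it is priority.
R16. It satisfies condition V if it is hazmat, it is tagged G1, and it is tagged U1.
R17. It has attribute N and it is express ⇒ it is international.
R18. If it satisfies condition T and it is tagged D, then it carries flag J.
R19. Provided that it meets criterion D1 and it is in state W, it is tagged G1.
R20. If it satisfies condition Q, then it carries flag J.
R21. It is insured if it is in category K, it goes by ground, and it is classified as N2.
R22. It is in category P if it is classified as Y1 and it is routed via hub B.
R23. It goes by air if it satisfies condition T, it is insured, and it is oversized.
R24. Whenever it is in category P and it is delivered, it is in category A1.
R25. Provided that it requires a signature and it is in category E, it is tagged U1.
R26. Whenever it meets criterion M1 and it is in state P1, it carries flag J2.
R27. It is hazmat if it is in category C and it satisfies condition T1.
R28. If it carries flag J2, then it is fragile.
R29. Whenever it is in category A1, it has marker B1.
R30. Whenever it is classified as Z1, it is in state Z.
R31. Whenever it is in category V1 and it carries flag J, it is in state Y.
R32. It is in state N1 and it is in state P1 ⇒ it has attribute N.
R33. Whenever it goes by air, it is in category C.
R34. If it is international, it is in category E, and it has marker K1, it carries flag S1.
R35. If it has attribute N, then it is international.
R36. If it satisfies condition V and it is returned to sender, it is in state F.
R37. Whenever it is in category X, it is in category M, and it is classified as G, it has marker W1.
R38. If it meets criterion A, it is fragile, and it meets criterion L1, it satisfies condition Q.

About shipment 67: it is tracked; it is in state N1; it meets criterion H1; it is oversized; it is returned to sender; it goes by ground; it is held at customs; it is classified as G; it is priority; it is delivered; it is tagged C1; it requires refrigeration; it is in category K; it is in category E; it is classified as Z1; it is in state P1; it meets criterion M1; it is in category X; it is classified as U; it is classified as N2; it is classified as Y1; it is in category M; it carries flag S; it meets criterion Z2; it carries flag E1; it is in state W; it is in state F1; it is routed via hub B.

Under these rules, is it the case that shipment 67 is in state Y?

Forward chaining from the given facts derives: has marker K1, has attribute X1, incurs a surcharge, satisfies condition T, is in state B, meets criterion A, is insured, is in category P, goes by air, is in category A1, carries flag J2, is fragile, has marker B1, is in state Z, has attribute N, is in category C, is international, has marker W1, requires a signature, is tagged G1, satisfies condition T1, meets criterion J1, is tagged U1, is hazmat, carries flag S1, is tagged L, satisfies condition V, is in state F, is in category V1.
The only rule concluding "it is in state Y" is R31, which needs "it carries flag J"; that is never established.

No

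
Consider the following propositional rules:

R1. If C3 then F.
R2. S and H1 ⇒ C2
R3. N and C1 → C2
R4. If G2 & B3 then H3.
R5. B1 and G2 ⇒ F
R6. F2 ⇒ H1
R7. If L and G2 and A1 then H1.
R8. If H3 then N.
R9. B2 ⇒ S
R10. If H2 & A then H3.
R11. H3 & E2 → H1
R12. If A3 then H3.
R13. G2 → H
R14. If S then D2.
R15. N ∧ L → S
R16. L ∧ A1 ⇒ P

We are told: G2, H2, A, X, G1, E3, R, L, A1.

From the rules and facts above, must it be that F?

Forward chaining from the given facts derives: H1, H3, H, P, N, S, C2, D2.
Rules concluding F: R1 needs C3; R5 needs B1 — none of these are established.

No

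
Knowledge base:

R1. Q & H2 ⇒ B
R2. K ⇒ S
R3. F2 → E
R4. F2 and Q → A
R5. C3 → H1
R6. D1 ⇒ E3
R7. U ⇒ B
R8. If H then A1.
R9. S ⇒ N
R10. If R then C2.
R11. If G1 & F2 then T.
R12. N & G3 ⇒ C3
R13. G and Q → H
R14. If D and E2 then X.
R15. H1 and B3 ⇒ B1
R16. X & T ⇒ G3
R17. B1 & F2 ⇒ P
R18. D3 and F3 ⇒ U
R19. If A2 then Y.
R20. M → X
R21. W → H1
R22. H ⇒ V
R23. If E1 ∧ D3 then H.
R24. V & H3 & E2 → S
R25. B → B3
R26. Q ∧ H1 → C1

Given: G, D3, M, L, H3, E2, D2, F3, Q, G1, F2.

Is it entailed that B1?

T  (by R11: G1, F2)
H  (by R13: G, Q)
U  (by R18: D3, F3)
X  (by R20: M)
V  (by R22: H)
S  (by R24: V, H3, E2)
B  (by R7: U)
N  (by R9: S)
G3  (by R16: X, T)
B3  (by R25: B)
C3  (by R12: N, G3)
H1  (by R5: C3)
B1  (by R15: H1, B3)

Yes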